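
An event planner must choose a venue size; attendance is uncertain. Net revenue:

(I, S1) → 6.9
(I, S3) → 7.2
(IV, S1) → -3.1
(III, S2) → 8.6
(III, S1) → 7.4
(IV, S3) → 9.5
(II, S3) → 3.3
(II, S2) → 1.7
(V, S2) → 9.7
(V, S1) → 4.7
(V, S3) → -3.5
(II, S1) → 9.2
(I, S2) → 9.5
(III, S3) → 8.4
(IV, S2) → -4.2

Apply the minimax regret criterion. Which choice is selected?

III

Column bests: S1=9.2, S2=9.7, S3=9.5.
I regrets: 2.3, 0.2, 2.3 → max 2.3
II regrets: 0.0, 8.0, 6.2 → max 8.0
III regrets: 1.8, 1.1, 1.1 → max 1.8
IV regrets: 12.3, 13.9, 0.0 → max 13.9
V regrets: 4.5, 0.0, 13.0 → max 13.0
Smallest max regret = 1.8 → III.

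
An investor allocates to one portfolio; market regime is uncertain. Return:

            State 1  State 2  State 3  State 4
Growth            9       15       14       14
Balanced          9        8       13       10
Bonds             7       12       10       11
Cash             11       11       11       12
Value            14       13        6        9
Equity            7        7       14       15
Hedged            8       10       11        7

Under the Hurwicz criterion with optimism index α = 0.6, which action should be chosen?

Growth

Growth: 0.6·15 + 0.4·9 = 12.6
Balanced: 0.6·13 + 0.4·8 = 11
Bonds: 0.6·12 + 0.4·7 = 10
Cash: 0.6·12 + 0.4·11 = 11.6
Value: 0.6·14 + 0.4·6 = 10.8
Equity: 0.6·15 + 0.4·7 = 11.8
Hedged: 0.6·11 + 0.4·7 = 9.4
Highest Hurwicz score = 12.6 → Growth.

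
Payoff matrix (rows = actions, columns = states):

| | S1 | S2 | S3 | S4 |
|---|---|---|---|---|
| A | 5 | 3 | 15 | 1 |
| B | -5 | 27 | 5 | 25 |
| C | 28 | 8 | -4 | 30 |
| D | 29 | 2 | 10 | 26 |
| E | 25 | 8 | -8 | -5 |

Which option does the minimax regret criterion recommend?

C

Column bests: S1=29, S2=27, S3=15, S4=30.
A regrets: 24, 24, 0, 29 → max 29
B regrets: 34, 0, 10, 5 → max 34
C regrets: 1, 19, 19, 0 → max 19
D regrets: 0, 25, 5, 4 → max 25
E regrets: 4, 19, 23, 35 → max 35
Smallest max regret = 19 → C.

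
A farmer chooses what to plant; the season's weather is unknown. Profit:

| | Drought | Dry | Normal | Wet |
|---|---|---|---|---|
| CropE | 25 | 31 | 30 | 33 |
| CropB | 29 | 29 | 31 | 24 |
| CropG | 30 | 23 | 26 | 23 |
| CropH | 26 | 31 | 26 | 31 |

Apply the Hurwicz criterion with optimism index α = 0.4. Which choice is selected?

CropE

CropE: 0.4·33 + 0.6·25 = 28.2
CropB: 0.4·31 + 0.6·24 = 26.8
CropG: 0.4·30 + 0.6·23 = 25.8
CropH: 0.4·31 + 0.6·26 = 28
Highest Hurwicz score = 28.2 → CropE.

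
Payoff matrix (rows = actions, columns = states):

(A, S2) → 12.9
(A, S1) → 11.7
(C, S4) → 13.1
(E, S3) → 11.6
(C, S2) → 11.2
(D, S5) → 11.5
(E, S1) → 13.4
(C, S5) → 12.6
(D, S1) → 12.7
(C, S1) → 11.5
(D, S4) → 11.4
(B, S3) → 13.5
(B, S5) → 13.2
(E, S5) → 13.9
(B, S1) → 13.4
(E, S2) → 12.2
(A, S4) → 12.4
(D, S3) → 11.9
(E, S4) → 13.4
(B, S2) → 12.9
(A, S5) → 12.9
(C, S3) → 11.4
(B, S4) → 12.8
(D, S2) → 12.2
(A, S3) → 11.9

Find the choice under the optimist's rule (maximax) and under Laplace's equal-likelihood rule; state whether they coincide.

Row maxima: A=12.9, B=13.5, C=13.1, D=12.7, E=13.9
Best best-case = 13.9 → E.
Row averages: A=12.36, B=13.16, C=11.96, D=11.94, E=12.9
Highest average = 13.16 → B.

maximax → E; laplace → B (disagree)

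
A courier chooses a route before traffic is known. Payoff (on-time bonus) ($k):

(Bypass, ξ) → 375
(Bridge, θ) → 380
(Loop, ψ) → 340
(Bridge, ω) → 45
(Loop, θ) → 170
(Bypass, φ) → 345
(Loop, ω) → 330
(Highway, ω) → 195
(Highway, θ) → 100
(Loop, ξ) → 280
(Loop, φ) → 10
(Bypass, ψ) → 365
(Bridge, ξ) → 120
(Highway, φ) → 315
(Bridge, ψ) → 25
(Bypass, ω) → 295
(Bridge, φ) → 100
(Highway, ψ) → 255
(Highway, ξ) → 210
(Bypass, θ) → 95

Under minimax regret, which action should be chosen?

Column bests: θ=380, φ=345, ψ=365, ω=330, ξ=375.
Bypass regrets: 285, 0, 0, 35, 0 → max 285
Highway regrets: 280, 30, 110, 135, 165 → max 280
Bridge regrets: 0, 245, 340, 285, 255 → max 340
Loop regrets: 210, 335, 25, 0, 95 → max 335
Smallest max regret = 280 → Highway.

Highway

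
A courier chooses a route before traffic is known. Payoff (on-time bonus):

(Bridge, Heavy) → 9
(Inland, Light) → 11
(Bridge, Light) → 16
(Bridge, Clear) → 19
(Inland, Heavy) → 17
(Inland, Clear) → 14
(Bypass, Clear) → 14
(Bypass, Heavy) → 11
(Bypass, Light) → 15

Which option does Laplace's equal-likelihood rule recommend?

Row averages: Bypass=40/3, Bridge=44/3, Inland=14
Highest average = 44/3 → Bridge.

Bridge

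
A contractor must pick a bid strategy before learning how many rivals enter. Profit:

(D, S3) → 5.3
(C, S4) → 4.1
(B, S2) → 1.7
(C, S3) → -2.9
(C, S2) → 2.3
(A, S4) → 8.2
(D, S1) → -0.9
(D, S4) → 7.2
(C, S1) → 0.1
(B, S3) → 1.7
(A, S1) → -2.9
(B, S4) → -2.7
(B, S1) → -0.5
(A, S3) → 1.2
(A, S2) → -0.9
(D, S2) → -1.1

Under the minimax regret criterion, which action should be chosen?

Column bests: S1=0.1, S2=2.3, S3=5.3, S4=8.2.
A regrets: 3.0, 3.2, 4.1, 0.0 → max 4.1
B regrets: 0.6, 0.6, 3.6, 10.9 → max 10.9
C regrets: 0.0, 0.0, 8.2, 4.1 → max 8.2
D regrets: 1.0, 3.4, 0.0, 1.0 → max 3.4
Smallest max regret = 3.4 → D.

D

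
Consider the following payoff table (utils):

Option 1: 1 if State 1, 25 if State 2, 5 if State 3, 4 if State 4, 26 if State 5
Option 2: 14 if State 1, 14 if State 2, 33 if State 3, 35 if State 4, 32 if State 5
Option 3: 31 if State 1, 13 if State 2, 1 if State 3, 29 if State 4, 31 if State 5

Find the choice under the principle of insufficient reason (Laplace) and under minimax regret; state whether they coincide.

Row averages: Option 1=12.2, Option 2=25.6, Option 3=21
Highest average = 25.6 → Option 2.
Column bests: State 1=31, State 2=25, State 3=33, State 4=35, State 5=32.
Option 1 regrets: 30, 0, 28, 31, 6 → max 31
Option 2 regrets: 17, 11, 0, 0, 0 → max 17
Option 3 regrets: 0, 12, 32, 6, 1 → max 32
Smallest max regret = 17 → Option 2.

laplace → Option 2; minimax regret → Option 2 (agree)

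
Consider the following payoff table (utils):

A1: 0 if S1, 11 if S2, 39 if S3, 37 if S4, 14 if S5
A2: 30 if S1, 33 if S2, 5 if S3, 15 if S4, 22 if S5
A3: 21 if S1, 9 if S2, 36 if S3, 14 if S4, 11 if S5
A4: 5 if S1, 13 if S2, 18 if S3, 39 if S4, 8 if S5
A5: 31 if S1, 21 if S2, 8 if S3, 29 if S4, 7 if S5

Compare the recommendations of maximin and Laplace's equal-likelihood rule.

Row minima: A1=0, A2=5, A3=9, A4=5, A5=7
Best worst-case = 9 → A3.
Row averages: A1=20.2, A2=21, A3=18.2, A4=16.6, A5=19.2
Highest average = 21 → A2.

maximin → A3; laplace → A2 (disagree)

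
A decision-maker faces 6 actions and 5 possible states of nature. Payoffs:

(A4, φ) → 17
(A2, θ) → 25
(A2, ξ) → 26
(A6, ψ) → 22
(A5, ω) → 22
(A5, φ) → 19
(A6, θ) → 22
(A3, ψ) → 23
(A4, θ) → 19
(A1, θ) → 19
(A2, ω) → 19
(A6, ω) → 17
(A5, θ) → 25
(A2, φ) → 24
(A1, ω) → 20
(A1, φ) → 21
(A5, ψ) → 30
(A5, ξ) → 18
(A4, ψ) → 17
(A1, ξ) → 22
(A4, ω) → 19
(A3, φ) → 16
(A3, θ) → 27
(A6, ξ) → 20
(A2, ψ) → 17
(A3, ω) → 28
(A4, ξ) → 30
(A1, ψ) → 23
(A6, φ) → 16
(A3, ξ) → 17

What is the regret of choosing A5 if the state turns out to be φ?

5

Best payoff under φ is 24.
Regret = 24 − 19 = 5.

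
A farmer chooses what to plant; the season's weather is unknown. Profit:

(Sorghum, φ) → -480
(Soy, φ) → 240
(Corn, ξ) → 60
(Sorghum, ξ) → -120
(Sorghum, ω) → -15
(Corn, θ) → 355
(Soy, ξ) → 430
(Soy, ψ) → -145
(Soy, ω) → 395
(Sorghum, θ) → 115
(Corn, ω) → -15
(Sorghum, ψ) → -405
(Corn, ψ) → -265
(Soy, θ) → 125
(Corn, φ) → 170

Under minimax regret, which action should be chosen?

Soy

Column bests: θ=355, φ=240, ψ=-145, ω=395, ξ=430.
Corn regrets: 0, 70, 120, 410, 370 → max 410
Soy regrets: 230, 0, 0, 0, 0 → max 230
Sorghum regrets: 240, 720, 260, 410, 550 → max 720
Smallest max regret = 230 → Soy.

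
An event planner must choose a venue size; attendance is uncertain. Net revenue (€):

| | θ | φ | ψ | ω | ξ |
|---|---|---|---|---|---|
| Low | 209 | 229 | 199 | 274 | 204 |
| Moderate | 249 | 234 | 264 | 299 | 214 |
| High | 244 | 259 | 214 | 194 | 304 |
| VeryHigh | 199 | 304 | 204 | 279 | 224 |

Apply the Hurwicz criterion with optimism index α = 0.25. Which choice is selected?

Moderate

Low: 0.25·274 + 0.75·199 = 217.75
Moderate: 0.25·299 + 0.75·214 = 235.25
High: 0.25·304 + 0.75·194 = 221.5
VeryHigh: 0.25·304 + 0.75·199 = 225.25
Highest Hurwicz score = 235.25 → Moderate.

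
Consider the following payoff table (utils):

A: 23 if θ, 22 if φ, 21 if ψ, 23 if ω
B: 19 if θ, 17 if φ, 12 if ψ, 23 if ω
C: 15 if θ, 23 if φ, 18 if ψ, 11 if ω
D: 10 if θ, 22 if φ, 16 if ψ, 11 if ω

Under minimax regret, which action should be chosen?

A

Column bests: θ=23, φ=23, ψ=21, ω=23.
A regrets: 0, 1, 0, 0 → max 1
B regrets: 4, 6, 9, 0 → max 9
C regrets: 8, 0, 3, 12 → max 12
D regrets: 13, 1, 5, 12 → max 13
Smallest max regret = 1 → A.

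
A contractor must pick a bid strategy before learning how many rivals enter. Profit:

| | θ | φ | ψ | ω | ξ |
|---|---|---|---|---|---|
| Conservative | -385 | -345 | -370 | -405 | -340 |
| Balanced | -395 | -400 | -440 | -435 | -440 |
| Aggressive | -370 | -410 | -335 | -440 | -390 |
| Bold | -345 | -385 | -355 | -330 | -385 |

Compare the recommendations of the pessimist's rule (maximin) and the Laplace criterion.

maximin → Bold; laplace → Bold (agree)

Row minima: Conservative=-405, Balanced=-440, Aggressive=-440, Bold=-385
Best worst-case = -385 → Bold.
Row averages: Conservative=-369, Balanced=-422, Aggressive=-389, Bold=-360
Highest average = -360 → Bold.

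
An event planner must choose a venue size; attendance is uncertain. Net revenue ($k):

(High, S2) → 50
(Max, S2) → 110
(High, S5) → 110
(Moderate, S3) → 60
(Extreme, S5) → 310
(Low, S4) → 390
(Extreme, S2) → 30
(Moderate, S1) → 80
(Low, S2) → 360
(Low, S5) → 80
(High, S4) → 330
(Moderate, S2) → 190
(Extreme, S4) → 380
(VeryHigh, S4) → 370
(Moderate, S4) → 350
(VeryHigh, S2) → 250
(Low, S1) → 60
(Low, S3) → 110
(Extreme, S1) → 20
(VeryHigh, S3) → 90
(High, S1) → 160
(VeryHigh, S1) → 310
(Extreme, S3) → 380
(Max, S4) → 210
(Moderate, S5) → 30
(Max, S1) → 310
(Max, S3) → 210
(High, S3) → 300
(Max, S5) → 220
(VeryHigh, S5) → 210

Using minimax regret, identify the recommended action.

Max

Column bests: S1=310, S2=360, S3=380, S4=390, S5=310.
Low regrets: 250, 0, 270, 0, 230 → max 270
Moderate regrets: 230, 170, 320, 40, 280 → max 320
High regrets: 150, 310, 80, 60, 200 → max 310
VeryHigh regrets: 0, 110, 290, 20, 100 → max 290
Extreme regrets: 290, 330, 0, 10, 0 → max 330
Max regrets: 0, 250, 170, 180, 90 → max 250
Smallest max regret = 250 → Max.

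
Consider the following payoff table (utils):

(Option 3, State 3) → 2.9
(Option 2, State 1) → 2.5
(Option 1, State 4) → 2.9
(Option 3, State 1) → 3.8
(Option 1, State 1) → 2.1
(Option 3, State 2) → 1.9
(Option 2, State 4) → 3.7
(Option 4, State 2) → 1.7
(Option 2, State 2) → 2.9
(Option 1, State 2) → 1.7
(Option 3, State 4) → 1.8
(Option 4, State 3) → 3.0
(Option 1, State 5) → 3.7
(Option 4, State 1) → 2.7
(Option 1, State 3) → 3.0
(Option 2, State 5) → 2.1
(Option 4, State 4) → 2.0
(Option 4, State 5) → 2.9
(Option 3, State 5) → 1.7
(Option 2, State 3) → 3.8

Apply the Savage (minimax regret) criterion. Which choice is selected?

Column bests: State 1=3.8, State 2=2.9, State 3=3.8, State 4=3.7, State 5=3.7.
Option 1 regrets: 1.7, 1.2, 0.8, 0.8, 0.0 → max 1.7
Option 2 regrets: 1.3, 0.0, 0.0, 0.0, 1.6 → max 1.6
Option 3 regrets: 0.0, 1.0, 0.9, 1.9, 2.0 → max 2.0
Option 4 regrets: 1.1, 1.2, 0.8, 1.7, 0.8 → max 1.7
Smallest max regret = 1.6 → Option 2.

Option 2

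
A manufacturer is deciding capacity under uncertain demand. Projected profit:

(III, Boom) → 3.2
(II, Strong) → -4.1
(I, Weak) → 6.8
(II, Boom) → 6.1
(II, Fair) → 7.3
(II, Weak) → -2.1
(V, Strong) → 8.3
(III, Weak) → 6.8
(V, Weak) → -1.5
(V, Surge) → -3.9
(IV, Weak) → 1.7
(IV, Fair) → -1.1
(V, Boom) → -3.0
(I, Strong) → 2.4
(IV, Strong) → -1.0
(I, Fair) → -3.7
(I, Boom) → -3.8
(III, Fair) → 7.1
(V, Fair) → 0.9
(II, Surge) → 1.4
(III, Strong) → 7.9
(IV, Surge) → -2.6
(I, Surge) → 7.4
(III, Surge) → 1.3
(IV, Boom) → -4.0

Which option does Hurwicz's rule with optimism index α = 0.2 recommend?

I: 0.2·7.4 + 0.8·(-3.8) = -1.56
II: 0.2·7.3 + 0.8·(-4.1) = -1.82
III: 0.2·7.9 + 0.8·1.3 = 2.62
IV: 0.2·1.7 + 0.8·(-4.0) = -2.86
V: 0.2·8.3 + 0.8·(-3.9) = -1.46
Highest Hurwicz score = 2.62 → III.

III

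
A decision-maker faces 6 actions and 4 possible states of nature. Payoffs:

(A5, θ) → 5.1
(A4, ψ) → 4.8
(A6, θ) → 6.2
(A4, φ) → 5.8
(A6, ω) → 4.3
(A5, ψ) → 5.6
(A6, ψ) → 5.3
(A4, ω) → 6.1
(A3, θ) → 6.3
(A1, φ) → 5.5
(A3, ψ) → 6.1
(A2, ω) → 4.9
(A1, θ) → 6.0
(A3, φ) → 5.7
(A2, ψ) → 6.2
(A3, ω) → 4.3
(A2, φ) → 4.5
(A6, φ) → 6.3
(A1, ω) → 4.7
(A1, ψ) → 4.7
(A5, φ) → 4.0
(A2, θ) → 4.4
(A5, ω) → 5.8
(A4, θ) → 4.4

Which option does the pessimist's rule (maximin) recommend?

A1

Row minima: A1=4.7, A2=4.4, A3=4.3, A4=4.4, A5=4.0, A6=4.3
Best worst-case = 4.7 → A1.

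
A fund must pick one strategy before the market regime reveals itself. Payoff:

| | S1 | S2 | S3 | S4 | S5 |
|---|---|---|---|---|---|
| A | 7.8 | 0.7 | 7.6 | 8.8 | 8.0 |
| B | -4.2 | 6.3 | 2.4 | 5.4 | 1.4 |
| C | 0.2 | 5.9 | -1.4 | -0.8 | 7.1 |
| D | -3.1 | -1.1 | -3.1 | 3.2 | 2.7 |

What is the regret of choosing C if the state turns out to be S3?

Best payoff under S3 is 7.6.
Regret = 7.6 − (-1.4) = 9.0.

9.0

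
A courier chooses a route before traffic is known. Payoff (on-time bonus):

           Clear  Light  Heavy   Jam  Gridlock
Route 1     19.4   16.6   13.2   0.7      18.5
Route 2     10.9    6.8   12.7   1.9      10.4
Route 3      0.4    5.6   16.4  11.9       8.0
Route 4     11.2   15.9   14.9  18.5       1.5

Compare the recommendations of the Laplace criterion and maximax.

Row averages: Route 1=13.68, Route 2=8.54, Route 3=8.46, Route 4=12.4
Highest average = 13.68 → Route 1.
Row maxima: Route 1=19.4, Route 2=12.7, Route 3=16.4, Route 4=18.5
Best best-case = 19.4 → Route 1.

laplace → Route 1; maximax → Route 1 (agree)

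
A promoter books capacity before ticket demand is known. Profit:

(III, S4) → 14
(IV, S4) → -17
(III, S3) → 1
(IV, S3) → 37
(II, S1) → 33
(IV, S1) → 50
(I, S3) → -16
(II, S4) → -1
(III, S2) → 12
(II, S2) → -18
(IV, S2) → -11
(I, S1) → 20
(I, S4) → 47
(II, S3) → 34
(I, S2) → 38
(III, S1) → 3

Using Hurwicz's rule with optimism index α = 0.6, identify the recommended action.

I: 0.6·47 + 0.4·(-16) = 21.8
II: 0.6·34 + 0.4·(-18) = 13.2
III: 0.6·14 + 0.4·1 = 8.8
IV: 0.6·50 + 0.4·(-17) = 23.2
Highest Hurwicz score = 23.2 → IV.

IV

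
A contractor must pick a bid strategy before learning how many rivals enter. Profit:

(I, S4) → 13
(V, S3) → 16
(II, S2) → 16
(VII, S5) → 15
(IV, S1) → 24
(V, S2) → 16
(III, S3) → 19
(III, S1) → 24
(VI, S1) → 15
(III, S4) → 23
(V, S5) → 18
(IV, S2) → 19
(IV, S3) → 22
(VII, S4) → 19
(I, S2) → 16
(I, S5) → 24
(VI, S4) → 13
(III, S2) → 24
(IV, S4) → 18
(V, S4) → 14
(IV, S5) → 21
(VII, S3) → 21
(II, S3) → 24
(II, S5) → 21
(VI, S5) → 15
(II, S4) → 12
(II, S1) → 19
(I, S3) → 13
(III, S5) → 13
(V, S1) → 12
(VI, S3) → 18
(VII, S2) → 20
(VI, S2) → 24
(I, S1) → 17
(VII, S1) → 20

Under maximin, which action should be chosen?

Row minima: I=13, II=12, III=13, IV=18, V=12, VI=13, VII=15
Best worst-case = 18 → IV.

IV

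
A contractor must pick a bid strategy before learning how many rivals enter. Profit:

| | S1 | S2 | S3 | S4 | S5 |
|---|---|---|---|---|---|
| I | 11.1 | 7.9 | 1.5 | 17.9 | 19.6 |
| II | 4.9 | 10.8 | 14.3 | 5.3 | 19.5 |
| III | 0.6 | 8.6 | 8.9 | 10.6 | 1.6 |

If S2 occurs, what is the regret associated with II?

Best payoff under S2 is 10.8.
Regret = 10.8 − 10.8 = 0.0.

0.0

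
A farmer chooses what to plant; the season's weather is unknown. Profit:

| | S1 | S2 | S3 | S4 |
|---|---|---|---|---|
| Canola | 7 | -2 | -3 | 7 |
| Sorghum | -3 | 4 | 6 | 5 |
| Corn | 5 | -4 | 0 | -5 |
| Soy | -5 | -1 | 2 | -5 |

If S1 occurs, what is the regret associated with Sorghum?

Best payoff under S1 is 7.
Regret = 7 − (-3) = 10.

10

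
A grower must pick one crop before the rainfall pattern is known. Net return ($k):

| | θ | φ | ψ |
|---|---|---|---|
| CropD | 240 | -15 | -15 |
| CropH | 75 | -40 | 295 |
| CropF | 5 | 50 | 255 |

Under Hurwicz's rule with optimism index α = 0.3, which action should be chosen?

CropD: 0.3·240 + 0.7·(-15) = 61.5
CropH: 0.3·295 + 0.7·(-40) = 60.5
CropF: 0.3·255 + 0.7·5 = 80
Highest Hurwicz score = 80 → CropF.

CropF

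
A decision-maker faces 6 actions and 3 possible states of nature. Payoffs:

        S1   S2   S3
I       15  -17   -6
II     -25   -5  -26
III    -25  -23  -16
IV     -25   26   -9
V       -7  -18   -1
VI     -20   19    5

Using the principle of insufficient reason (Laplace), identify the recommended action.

Row averages: I=-8/3, II=-56/3, III=-64/3, IV=-8/3, V=-26/3, VI=4/3
Highest average = 4/3 → VI.

VI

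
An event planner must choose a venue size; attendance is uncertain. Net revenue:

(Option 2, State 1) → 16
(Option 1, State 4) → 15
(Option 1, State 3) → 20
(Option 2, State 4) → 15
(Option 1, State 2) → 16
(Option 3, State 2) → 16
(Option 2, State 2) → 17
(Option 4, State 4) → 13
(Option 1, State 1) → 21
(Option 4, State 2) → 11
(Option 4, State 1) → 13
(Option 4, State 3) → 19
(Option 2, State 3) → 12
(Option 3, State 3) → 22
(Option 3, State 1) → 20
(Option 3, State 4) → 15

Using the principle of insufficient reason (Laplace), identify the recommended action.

Option 3

Row averages: Option 1=18, Option 2=15, Option 3=18.25, Option 4=14
Highest average = 18.25 → Option 3.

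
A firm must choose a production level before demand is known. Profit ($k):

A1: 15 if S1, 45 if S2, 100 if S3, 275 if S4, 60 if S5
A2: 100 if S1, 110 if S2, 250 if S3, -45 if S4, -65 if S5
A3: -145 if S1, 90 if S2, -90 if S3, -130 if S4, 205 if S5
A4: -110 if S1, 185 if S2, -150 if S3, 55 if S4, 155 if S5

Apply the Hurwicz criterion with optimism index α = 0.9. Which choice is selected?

A1: 0.9·275 + 0.1·15 = 249
A2: 0.9·250 + 0.1·(-65) = 218.5
A3: 0.9·205 + 0.1·(-145) = 170
A4: 0.9·185 + 0.1·(-150) = 151.5
Highest Hurwicz score = 249 → A1.

A1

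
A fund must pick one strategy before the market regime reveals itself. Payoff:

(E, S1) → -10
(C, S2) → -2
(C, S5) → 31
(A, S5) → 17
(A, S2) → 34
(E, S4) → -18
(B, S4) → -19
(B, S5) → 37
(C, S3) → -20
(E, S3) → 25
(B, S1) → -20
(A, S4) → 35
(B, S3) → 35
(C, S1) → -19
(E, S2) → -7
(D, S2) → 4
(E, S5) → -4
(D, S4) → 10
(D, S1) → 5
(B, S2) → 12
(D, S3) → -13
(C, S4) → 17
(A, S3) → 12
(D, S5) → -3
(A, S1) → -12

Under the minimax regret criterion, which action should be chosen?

Column bests: S1=5, S2=34, S3=35, S4=35, S5=37.
A regrets: 17, 0, 23, 0, 20 → max 23
B regrets: 25, 22, 0, 54, 0 → max 54
C regrets: 24, 36, 55, 18, 6 → max 55
D regrets: 0, 30, 48, 25, 40 → max 48
E regrets: 15, 41, 10, 53, 41 → max 53
Smallest max regret = 23 → A.

A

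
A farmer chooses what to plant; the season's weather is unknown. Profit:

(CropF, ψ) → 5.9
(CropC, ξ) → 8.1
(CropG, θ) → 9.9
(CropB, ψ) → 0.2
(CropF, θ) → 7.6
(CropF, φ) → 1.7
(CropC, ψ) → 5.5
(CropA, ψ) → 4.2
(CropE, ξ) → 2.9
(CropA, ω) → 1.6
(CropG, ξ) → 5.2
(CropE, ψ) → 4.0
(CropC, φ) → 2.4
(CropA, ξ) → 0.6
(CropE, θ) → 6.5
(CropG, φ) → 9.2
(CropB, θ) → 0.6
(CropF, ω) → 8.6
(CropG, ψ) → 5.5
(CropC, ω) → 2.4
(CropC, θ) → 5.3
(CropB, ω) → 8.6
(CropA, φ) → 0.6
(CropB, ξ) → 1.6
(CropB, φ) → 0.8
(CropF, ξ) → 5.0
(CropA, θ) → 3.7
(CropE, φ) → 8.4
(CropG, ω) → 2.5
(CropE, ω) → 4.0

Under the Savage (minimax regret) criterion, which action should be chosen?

CropE

Column bests: θ=9.9, φ=9.2, ψ=5.9, ω=8.6, ξ=8.1.
CropF regrets: 2.3, 7.5, 0.0, 0.0, 3.1 → max 7.5
CropB regrets: 9.3, 8.4, 5.7, 0.0, 6.5 → max 9.3
CropE regrets: 3.4, 0.8, 1.9, 4.6, 5.2 → max 5.2
CropA regrets: 6.2, 8.6, 1.7, 7.0, 7.5 → max 8.6
CropG regrets: 0.0, 0.0, 0.4, 6.1, 2.9 → max 6.1
CropC regrets: 4.6, 6.8, 0.4, 6.2, 0.0 → max 6.8
Smallest max regret = 5.2 → CropE.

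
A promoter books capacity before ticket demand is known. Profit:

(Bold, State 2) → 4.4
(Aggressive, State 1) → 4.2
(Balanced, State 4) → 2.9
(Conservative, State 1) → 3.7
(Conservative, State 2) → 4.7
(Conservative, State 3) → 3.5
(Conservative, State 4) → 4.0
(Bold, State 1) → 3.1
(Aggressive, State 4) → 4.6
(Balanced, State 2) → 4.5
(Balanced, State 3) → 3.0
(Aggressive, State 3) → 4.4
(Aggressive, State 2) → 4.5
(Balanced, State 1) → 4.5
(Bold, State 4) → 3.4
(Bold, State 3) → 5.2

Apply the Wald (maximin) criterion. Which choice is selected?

Aggressive

Row minima: Conservative=3.5, Balanced=2.9, Aggressive=4.2, Bold=3.1
Best worst-case = 4.2 → Aggressive.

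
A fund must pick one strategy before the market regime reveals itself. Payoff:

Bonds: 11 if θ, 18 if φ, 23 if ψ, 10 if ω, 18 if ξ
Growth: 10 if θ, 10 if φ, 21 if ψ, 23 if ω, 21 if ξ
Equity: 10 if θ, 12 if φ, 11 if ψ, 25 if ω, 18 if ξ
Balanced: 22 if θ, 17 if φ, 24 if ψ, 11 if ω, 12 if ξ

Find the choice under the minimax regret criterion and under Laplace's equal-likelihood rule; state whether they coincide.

minimax regret → Growth; laplace → Balanced (disagree)

Column bests: θ=22, φ=18, ψ=24, ω=25, ξ=21.
Bonds regrets: 11, 0, 1, 15, 3 → max 15
Growth regrets: 12, 8, 3, 2, 0 → max 12
Equity regrets: 12, 6, 13, 0, 3 → max 13
Balanced regrets: 0, 1, 0, 14, 9 → max 14
Smallest max regret = 12 → Growth.
Row averages: Bonds=16, Growth=17, Equity=15.2, Balanced=17.2
Highest average = 17.2 → Balanced.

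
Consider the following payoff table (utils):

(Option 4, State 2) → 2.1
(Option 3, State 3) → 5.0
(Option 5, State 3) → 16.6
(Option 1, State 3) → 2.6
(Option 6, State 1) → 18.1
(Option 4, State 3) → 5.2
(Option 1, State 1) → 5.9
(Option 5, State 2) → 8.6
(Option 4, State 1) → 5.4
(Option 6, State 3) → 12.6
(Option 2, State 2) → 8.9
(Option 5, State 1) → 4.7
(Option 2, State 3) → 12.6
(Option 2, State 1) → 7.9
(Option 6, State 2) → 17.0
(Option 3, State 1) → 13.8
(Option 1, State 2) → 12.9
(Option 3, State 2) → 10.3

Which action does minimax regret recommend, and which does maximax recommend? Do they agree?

minimax regret → Option 6; maximax → Option 6 (agree)

Column bests: State 1=18.1, State 2=17.0, State 3=16.6.
Option 1 regrets: 12.2, 4.1, 14.0 → max 14.0
Option 2 regrets: 10.2, 8.1, 4.0 → max 10.2
Option 3 regrets: 4.3, 6.7, 11.6 → max 11.6
Option 4 regrets: 12.7, 14.9, 11.4 → max 14.9
Option 5 regrets: 13.4, 8.4, 0.0 → max 13.4
Option 6 regrets: 0.0, 0.0, 4.0 → max 4.0
Smallest max regret = 4.0 → Option 6.
Row maxima: Option 1=12.9, Option 2=12.6, Option 3=13.8, Option 4=5.4, Option 5=16.6, Option 6=18.1
Best best-case = 18.1 → Option 6.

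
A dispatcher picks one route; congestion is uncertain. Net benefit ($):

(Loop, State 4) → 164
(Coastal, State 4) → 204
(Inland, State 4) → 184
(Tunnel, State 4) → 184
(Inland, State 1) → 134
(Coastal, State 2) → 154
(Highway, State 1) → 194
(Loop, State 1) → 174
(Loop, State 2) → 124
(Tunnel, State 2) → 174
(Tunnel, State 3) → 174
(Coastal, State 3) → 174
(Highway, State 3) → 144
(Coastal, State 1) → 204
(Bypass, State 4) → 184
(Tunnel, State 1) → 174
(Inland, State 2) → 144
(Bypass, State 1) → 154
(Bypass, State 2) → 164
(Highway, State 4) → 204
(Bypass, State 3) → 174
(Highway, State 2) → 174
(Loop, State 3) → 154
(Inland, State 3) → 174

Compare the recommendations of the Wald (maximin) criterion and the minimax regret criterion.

Row minima: Coastal=154, Loop=124, Inland=134, Bypass=154, Tunnel=174, Highway=144
Best worst-case = 174 → Tunnel.
Column bests: State 1=204, State 2=174, State 3=174, State 4=204.
Coastal regrets: 0, 20, 0, 0 → max 20
Loop regrets: 30, 50, 20, 40 → max 50
Inland regrets: 70, 30, 0, 20 → max 70
Bypass regrets: 50, 10, 0, 20 → max 50
Tunnel regrets: 30, 0, 0, 20 → max 30
Highway regrets: 10, 0, 30, 0 → max 30
Smallest max regret = 20 → Coastal.

maximin → Tunnel; minimax regret → Coastal (disagree)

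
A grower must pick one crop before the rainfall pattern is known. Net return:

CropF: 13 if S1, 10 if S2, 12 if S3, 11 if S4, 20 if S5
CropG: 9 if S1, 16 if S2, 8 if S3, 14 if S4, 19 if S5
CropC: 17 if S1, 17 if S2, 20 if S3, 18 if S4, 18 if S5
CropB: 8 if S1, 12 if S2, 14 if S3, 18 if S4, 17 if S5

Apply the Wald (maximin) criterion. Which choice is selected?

Row minima: CropF=10, CropG=8, CropC=17, CropB=8
Best worst-case = 17 → CropC.

CropC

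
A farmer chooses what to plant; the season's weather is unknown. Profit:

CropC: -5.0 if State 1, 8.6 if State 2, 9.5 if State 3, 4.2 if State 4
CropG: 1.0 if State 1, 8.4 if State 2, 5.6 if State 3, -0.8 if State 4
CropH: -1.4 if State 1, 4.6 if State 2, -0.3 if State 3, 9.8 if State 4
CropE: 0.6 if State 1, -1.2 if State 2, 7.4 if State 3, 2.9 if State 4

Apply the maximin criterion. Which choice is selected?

CropG

Row minima: CropC=-5.0, CropG=-0.8, CropH=-1.4, CropE=-1.2
Best worst-case = -0.8 → CropG.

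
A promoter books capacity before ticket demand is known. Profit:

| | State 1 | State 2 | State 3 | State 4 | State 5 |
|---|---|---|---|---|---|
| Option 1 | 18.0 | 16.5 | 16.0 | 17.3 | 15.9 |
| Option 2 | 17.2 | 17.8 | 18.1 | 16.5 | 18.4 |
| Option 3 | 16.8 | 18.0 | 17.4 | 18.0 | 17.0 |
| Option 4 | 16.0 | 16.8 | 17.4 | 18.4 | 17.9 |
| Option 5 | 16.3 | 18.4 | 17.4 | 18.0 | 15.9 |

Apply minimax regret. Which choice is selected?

Column bests: State 1=18.0, State 2=18.4, State 3=18.1, State 4=18.4, State 5=18.4.
Option 1 regrets: 0.0, 1.9, 2.1, 1.1, 2.5 → max 2.5
Option 2 regrets: 0.8, 0.6, 0.0, 1.9, 0.0 → max 1.9
Option 3 regrets: 1.2, 0.4, 0.7, 0.4, 1.4 → max 1.4
Option 4 regrets: 2.0, 1.6, 0.7, 0.0, 0.5 → max 2.0
Option 5 regrets: 1.7, 0.0, 0.7, 0.4, 2.5 → max 2.5
Smallest max regret = 1.4 → Option 3.

Option 3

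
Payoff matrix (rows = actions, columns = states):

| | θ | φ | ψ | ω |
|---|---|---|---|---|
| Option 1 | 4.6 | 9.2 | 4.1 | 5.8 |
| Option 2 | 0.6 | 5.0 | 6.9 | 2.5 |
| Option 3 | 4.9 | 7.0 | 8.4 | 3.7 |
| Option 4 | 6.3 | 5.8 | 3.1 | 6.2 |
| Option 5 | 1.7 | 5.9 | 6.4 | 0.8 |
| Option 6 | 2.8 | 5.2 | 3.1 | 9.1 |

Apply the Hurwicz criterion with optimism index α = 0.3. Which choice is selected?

Option 1

Option 1: 0.3·9.2 + 0.7·4.1 = 5.63
Option 2: 0.3·6.9 + 0.7·0.6 = 2.49
Option 3: 0.3·8.4 + 0.7·3.7 = 5.11
Option 4: 0.3·6.3 + 0.7·3.1 = 4.06
Option 5: 0.3·6.4 + 0.7·0.8 = 2.48
Option 6: 0.3·9.1 + 0.7·2.8 = 4.69
Highest Hurwicz score = 5.63 → Option 1.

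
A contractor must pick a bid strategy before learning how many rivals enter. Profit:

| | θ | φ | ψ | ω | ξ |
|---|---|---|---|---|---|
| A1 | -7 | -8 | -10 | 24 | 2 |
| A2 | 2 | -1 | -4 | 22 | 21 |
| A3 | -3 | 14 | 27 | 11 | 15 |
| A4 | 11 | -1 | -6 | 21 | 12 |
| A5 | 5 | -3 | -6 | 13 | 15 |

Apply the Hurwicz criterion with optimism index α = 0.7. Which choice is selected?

A1: 0.7·24 + 0.3·(-10) = 13.8
A2: 0.7·22 + 0.3·(-4) = 14.2
A3: 0.7·27 + 0.3·(-3) = 18
A4: 0.7·21 + 0.3·(-6) = 12.9
A5: 0.7·15 + 0.3·(-6) = 8.7
Highest Hurwicz score = 18 → A3.

A3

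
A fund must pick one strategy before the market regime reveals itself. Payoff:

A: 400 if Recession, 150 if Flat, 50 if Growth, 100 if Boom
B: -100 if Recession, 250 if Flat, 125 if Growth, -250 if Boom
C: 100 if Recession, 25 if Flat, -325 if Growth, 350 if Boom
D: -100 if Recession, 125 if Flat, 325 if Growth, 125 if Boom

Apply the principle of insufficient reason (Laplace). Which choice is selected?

A

Row averages: A=175, B=6.25, C=37.5, D=118.75
Highest average = 175 → A.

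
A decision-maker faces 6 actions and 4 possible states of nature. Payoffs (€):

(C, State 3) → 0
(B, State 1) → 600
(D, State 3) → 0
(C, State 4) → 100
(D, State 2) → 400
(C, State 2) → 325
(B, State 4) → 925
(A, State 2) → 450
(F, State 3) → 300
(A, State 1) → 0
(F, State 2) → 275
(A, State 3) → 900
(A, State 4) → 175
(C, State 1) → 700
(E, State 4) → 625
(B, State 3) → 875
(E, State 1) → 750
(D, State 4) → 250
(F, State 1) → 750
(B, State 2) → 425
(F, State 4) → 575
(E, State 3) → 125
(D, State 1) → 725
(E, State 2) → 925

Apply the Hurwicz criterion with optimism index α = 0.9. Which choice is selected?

B

A: 0.9·900 + 0.1·0 = 810
B: 0.9·925 + 0.1·425 = 875
C: 0.9·700 + 0.1·0 = 630
D: 0.9·725 + 0.1·0 = 652.5
E: 0.9·925 + 0.1·125 = 845
F: 0.9·750 + 0.1·275 = 702.5
Highest Hurwicz score = 875 → B.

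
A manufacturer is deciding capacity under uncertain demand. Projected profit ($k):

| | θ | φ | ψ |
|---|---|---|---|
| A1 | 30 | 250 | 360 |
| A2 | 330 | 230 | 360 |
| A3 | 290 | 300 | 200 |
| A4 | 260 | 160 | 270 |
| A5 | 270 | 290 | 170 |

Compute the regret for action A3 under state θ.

Best payoff under θ is 330.
Regret = 330 − 290 = 40.

40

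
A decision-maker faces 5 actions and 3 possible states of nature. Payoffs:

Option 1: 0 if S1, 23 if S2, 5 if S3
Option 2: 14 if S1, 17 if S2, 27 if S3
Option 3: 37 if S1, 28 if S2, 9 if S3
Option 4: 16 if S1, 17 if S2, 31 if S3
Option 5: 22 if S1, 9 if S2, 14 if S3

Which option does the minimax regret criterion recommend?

Column bests: S1=37, S2=28, S3=31.
Option 1 regrets: 37, 5, 26 → max 37
Option 2 regrets: 23, 11, 4 → max 23
Option 3 regrets: 0, 0, 22 → max 22
Option 4 regrets: 21, 11, 0 → max 21
Option 5 regrets: 15, 19, 17 → max 19
Smallest max regret = 19 → Option 5.

Option 5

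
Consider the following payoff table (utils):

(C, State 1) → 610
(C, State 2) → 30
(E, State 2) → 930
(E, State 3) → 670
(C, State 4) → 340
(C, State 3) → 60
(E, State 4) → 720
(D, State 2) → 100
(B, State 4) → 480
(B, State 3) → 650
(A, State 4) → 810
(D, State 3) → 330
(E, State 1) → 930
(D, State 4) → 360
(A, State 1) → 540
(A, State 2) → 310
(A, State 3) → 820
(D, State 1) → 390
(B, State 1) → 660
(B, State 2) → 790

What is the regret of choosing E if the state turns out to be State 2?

Best payoff under State 2 is 930.
Regret = 930 − 930 = 0.

0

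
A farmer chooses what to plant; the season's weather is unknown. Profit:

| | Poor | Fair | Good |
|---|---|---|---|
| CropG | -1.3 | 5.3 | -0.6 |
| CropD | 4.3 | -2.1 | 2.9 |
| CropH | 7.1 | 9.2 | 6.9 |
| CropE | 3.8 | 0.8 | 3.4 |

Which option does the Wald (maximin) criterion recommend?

Row minima: CropG=-1.3, CropD=-2.1, CropH=6.9, CropE=0.8
Best worst-case = 6.9 → CropH.

CropH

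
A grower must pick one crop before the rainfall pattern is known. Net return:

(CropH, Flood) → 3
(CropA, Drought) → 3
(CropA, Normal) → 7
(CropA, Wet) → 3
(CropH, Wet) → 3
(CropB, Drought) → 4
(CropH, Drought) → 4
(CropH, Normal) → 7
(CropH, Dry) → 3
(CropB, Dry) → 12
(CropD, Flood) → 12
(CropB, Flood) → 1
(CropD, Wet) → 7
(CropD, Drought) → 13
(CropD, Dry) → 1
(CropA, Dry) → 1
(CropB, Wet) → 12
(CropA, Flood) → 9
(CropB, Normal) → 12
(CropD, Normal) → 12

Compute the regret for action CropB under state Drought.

Best payoff under Drought is 13.
Regret = 13 − 4 = 9.

9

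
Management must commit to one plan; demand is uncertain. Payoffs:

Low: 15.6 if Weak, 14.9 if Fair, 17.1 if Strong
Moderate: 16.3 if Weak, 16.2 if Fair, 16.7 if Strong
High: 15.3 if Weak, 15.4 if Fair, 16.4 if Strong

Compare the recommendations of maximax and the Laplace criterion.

maximax → Low; laplace → Moderate (disagree)

Row maxima: Low=17.1, Moderate=16.7, High=16.4
Best best-case = 17.1 → Low.
Row averages: Low=238/15, Moderate=16.4, High=15.7
Highest average = 16.4 → Moderate.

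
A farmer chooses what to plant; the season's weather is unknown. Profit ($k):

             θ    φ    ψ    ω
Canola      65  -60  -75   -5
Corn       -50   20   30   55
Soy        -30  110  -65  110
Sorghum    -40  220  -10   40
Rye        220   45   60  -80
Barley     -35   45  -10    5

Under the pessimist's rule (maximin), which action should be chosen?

Row minima: Canola=-75, Corn=-50, Soy=-65, Sorghum=-40, Rye=-80, Barley=-35
Best worst-case = -35 → Barley.

Barley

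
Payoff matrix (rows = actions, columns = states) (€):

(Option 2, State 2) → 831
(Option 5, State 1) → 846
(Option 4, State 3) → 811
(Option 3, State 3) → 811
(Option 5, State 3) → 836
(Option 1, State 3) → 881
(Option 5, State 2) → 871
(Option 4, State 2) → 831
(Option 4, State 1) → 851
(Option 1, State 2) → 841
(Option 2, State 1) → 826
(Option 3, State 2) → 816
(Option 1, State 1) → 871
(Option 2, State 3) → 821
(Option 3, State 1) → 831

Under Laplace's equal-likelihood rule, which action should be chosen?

Option 1

Row averages: Option 1=2593/3, Option 2=826, Option 3=2458/3, Option 4=831, Option 5=851
Highest average = 2593/3 → Option 1.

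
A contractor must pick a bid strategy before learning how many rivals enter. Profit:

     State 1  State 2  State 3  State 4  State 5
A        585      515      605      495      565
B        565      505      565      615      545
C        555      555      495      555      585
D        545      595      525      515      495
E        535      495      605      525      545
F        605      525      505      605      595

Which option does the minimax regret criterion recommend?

Column bests: State 1=605, State 2=595, State 3=605, State 4=615, State 5=595.
A regrets: 20, 80, 0, 120, 30 → max 120
B regrets: 40, 90, 40, 0, 50 → max 90
C regrets: 50, 40, 110, 60, 10 → max 110
D regrets: 60, 0, 80, 100, 100 → max 100
E regrets: 70, 100, 0, 90, 50 → max 100
F regrets: 0, 70, 100, 10, 0 → max 100
Smallest max regret = 90 → B.

B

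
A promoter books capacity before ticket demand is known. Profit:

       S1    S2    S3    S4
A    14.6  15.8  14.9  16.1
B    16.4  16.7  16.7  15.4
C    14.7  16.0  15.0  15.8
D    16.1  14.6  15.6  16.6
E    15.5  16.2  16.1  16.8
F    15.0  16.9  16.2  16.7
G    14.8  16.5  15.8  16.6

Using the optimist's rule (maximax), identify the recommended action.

F

Row maxima: A=16.1, B=16.7, C=16.0, D=16.6, E=16.8, F=16.9, G=16.6
Best best-case = 16.9 → F.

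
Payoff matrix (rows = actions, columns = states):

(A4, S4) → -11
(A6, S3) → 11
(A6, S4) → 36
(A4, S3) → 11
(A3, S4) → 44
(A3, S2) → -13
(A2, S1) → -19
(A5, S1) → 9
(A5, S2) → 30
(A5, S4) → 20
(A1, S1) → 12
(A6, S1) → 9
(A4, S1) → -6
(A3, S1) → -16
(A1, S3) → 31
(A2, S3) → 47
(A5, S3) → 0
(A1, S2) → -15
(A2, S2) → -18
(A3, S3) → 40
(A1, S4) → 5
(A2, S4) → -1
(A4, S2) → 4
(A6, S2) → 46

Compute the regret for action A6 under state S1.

3

Best payoff under S1 is 12.
Regret = 12 − 9 = 3.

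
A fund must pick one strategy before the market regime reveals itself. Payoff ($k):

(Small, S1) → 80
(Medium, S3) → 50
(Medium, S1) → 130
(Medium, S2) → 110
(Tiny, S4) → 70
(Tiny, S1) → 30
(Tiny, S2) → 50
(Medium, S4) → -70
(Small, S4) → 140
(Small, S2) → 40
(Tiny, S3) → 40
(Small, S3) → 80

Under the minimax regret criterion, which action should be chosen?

Small

Column bests: S1=130, S2=110, S3=80, S4=140.
Tiny regrets: 100, 60, 40, 70 → max 100
Small regrets: 50, 70, 0, 0 → max 70
Medium regrets: 0, 0, 30, 210 → max 210
Smallest max regret = 70 → Small.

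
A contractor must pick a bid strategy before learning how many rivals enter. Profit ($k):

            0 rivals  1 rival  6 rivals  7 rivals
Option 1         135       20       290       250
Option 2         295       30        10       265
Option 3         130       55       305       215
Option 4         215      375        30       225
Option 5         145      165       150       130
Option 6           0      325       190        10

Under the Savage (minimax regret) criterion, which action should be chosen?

Option 5

Column bests: 0 rivals=295, 1 rival=375, 6 rivals=305, 7 rivals=265.
Option 1 regrets: 160, 355, 15, 15 → max 355
Option 2 regrets: 0, 345, 295, 0 → max 345
Option 3 regrets: 165, 320, 0, 50 → max 320
Option 4 regrets: 80, 0, 275, 40 → max 275
Option 5 regrets: 150, 210, 155, 135 → max 210
Option 6 regrets: 295, 50, 115, 255 → max 295
Smallest max regret = 210 → Option 5.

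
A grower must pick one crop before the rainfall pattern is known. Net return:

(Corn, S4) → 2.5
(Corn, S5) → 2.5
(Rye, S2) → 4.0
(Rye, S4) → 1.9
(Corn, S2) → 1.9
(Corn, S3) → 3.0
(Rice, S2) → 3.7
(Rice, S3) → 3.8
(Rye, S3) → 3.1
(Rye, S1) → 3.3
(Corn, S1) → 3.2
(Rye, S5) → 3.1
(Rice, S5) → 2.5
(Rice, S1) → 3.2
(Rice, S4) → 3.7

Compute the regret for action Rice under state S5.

0.6

Best payoff under S5 is 3.1.
Regret = 3.1 − 2.5 = 0.6.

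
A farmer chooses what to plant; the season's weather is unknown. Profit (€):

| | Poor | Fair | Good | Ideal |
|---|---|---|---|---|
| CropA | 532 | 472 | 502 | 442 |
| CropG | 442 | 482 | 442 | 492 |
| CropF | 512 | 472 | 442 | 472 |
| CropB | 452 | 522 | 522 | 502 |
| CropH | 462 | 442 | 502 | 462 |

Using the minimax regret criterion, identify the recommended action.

Column bests: Poor=532, Fair=522, Good=522, Ideal=502.
CropA regrets: 0, 50, 20, 60 → max 60
CropG regrets: 90, 40, 80, 10 → max 90
CropF regrets: 20, 50, 80, 30 → max 80
CropB regrets: 80, 0, 0, 0 → max 80
CropH regrets: 70, 80, 20, 40 → max 80
Smallest max regret = 60 → CropA.

CropA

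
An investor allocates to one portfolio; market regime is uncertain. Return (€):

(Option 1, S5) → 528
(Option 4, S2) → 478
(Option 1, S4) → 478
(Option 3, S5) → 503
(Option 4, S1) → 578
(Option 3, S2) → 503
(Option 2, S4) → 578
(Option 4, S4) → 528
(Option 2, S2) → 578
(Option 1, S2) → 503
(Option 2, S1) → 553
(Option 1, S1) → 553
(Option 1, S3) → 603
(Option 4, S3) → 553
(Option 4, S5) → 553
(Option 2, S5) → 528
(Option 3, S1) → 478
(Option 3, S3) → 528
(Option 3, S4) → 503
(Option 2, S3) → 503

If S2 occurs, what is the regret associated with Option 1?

75

Best payoff under S2 is 578.
Regret = 578 − 503 = 75.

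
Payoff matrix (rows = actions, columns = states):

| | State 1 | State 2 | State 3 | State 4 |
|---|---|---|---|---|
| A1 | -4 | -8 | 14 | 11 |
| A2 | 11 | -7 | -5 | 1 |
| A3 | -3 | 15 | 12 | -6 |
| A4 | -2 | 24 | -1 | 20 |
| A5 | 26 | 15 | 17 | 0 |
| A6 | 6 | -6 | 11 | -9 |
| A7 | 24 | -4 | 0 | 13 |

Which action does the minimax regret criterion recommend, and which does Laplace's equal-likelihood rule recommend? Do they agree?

minimax regret → A5; laplace → A5 (agree)

Column bests: State 1=26, State 2=24, State 3=17, State 4=20.
A1 regrets: 30, 32, 3, 9 → max 32
A2 regrets: 15, 31, 22, 19 → max 31
A3 regrets: 29, 9, 5, 26 → max 29
A4 regrets: 28, 0, 18, 0 → max 28
A5 regrets: 0, 9, 0, 20 → max 20
A6 regrets: 20, 30, 6, 29 → max 30
A7 regrets: 2, 28, 17, 7 → max 28
Smallest max regret = 20 → A5.
Row averages: A1=3.25, A2=0, A3=4.5, A4=10.25, A5=14.5, A6=0.5, A7=8.25
Highest average = 14.5 → A5.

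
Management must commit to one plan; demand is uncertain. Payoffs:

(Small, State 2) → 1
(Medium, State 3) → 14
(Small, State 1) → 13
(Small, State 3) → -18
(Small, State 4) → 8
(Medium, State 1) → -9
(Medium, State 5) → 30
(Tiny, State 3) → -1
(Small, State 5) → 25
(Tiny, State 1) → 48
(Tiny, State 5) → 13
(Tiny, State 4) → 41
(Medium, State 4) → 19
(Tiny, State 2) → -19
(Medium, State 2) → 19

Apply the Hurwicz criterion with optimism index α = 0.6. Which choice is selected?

Tiny: 0.6·48 + 0.4·(-19) = 21.2
Small: 0.6·25 + 0.4·(-18) = 7.8
Medium: 0.6·30 + 0.4·(-9) = 14.4
Highest Hurwicz score = 21.2 → Tiny.

Tiny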